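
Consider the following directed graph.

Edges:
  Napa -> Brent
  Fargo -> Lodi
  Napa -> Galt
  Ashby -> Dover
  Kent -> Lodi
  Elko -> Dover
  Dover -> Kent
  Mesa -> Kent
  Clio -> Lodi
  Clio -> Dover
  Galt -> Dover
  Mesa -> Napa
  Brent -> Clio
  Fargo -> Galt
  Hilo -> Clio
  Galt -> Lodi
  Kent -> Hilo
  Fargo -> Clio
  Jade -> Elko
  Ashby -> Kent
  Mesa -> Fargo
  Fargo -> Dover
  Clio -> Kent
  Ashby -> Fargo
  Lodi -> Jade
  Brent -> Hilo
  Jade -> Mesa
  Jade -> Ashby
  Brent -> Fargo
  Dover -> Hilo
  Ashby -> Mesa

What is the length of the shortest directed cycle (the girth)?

For each vertex v, BFS finds the shortest path from v back to v.
The shortest such closed walk is Hilo → Clio → Kent → Hilo, length 3.

3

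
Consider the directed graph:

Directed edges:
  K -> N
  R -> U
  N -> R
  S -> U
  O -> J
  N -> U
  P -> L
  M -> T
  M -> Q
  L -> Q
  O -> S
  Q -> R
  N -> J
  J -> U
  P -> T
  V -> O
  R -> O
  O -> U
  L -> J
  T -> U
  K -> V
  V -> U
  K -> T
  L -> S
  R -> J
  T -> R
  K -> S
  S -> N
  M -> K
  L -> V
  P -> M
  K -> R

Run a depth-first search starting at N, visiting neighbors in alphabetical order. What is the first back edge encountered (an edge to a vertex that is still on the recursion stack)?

S->N

DFS from N (visiting neighbors in alphabetical order); mark gray on enter, black on exit:
N gray
  J gray
    U gray
    U black
  J black
  R gray
    R→J: J black — skip
    O gray
      O→J: J black — skip
      S gray
        S→N: N is gray → back edge
First back edge: S → N.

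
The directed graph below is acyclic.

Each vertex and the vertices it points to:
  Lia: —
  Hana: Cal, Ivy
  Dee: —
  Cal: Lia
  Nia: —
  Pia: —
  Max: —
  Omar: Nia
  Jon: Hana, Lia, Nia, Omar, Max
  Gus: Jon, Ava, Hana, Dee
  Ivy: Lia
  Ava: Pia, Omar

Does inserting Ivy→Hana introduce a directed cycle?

Adding Ivy→Hana creates a cycle iff Hana can already reach Ivy.
Path from Hana: Hana → Ivy.
So Hana → … → Ivy → Hana is a cycle.

Yes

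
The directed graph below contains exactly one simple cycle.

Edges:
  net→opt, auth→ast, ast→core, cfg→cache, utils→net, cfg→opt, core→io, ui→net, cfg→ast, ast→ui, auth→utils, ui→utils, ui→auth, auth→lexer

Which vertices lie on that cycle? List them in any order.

ui, ast, auth

DFS with gray/black marking from ast:
ast gray
  core gray
    io gray
    io black
  core black
  ui gray
    auth gray
      utils gray
        net gray
          opt gray
          opt black
        net black
      utils black
      auth→ast: ast is gray → back edge
Back edge closes the cycle ast → ui → auth → ast; its vertices are {ui, ast, auth}.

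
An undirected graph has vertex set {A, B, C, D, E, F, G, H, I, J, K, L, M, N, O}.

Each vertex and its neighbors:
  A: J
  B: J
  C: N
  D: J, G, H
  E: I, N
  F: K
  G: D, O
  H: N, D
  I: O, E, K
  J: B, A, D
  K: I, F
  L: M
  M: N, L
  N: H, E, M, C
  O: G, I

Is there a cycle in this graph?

Yes

DFS, tracking each vertex's parent; an edge to a visited non-parent vertex closes a cycle.
Start from D:
visit D (parent –)
  visit J (parent D)
    visit B (parent J)
      B–J: parent, skip
    visit A (parent J)
      A–J: parent, skip
    J–D: parent, skip
  visit G (parent D)
    G–D: parent, skip
    visit O (parent G)
      O–G: parent, skip
      visit I (parent O)
        I–O: parent, skip
        visit E (parent I)
          E–I: parent, skip
          visit N (parent E)
            visit H (parent N)
              H–N: parent, skip
              H–D: D visited and ≠ parent → cycle
Cycle: D – G – O – I – E – N – H – D.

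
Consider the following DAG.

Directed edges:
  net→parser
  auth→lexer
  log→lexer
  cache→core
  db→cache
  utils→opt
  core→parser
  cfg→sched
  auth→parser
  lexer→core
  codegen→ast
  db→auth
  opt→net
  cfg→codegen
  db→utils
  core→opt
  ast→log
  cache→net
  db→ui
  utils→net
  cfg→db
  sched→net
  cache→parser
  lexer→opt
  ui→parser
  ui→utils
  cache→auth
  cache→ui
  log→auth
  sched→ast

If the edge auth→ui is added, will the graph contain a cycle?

No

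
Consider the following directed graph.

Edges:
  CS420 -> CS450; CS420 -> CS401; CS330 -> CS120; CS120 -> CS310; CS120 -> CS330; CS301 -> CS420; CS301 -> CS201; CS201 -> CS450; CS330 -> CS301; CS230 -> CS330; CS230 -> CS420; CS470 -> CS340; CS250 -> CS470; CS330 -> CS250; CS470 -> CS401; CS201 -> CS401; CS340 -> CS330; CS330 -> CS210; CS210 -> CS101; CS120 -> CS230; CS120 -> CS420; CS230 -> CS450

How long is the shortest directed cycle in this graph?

2

For each vertex v, BFS finds the shortest path from v back to v.
The shortest such closed walk is CS120 → CS330 → CS120, length 2.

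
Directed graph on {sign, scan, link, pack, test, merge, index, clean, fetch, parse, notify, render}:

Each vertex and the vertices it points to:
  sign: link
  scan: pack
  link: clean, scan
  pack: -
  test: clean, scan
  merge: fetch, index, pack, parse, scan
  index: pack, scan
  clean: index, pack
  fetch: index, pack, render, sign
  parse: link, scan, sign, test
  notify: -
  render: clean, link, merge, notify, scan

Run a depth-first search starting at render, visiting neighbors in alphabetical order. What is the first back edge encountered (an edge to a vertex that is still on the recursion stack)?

fetch->render

DFS from render (visiting neighbors in alphabetical order); mark gray on enter, black on exit:
render gray
  clean gray
    index gray
      pack gray
      pack black
      scan gray
        scan→pack: pack black — skip
      scan black
    index black
    clean→pack: pack black — skip
  clean black
  link gray
    link→clean: clean black — skip
    link→scan: scan black — skip
  link black
  merge gray
    fetch gray
      fetch→index: index black — skip
      fetch→pack: pack black — skip
      fetch→render: render is gray → back edge
First back edge: fetch → render.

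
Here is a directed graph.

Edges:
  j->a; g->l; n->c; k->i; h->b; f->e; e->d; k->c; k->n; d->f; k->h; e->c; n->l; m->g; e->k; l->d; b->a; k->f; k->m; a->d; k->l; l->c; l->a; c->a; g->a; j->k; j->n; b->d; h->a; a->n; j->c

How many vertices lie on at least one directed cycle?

A vertex is on a directed cycle iff it belongs to a strongly connected component of size ≥ 2 (or has a self-loop).
The vertices on cycles are {a, b, c, d, e, f, g, h, k, l, m, n} — 12 in total.

12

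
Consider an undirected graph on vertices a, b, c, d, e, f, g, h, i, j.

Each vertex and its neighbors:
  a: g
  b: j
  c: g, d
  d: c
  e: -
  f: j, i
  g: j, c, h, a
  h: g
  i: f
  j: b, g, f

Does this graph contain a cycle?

DFS, tracking each vertex's parent; an edge to a visited non-parent vertex closes a cycle.
Start from e:
visit e (parent –)
visit a (parent –)
  visit g (parent a)
    visit j (parent g)
      visit b (parent j)
        b–j: parent, skip
      j–g: parent, skip
      visit f (parent j)
        f–j: parent, skip
        visit i (parent f)
          i–f: parent, skip
    visit c (parent g)
      c–g: parent, skip
      visit d (parent c)
        d–c: parent, skip
    visit h (parent g)
      h–g: parent, skip
    g–a: parent, skip
No non-parent visited neighbor found — the graph is a forest.

No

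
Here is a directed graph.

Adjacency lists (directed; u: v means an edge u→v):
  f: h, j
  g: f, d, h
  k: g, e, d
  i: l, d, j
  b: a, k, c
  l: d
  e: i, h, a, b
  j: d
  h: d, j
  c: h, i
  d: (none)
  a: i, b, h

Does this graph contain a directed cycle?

Yes

DFS with white/gray/black marking, starting from c:
c gray
  h gray
    d gray
    d black
    j gray
      j→d: d black — skip
    j black
  h black
  i gray
    l gray
      l→d: d black — skip
    l black
    i→d: d black — skip
    i→j: j black — skip
  i black
c black
f gray
  f→h: h black — skip
  f→j: j black — skip
f black
g gray
  g→f: f black — skip
  g→d: d black — skip
  g→h: h black — skip
g black
k gray
  k→g: g black — skip
  e gray
    e→i: i black — skip
    e→h: h black — skip
    a gray
      a→i: i black — skip
      b gray
        b→a: a is gray → back edge
Back edge found, so a cycle exists: a → b → a.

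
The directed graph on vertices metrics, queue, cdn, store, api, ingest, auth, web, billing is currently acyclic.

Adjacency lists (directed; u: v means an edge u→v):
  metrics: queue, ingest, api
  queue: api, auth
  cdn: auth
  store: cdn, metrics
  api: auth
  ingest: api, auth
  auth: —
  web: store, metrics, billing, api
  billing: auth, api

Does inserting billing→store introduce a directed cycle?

Adding billing→store creates a cycle iff store can already reach billing.
Explore from store: no path reaches billing. The graph stays acyclic.

No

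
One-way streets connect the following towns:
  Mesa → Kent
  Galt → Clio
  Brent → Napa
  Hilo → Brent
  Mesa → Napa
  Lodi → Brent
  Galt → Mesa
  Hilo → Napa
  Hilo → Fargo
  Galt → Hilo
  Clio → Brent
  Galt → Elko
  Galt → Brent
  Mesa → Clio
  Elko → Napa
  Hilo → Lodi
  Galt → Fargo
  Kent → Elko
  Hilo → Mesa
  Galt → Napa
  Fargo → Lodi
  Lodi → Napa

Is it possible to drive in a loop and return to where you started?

No

DFS with white/gray/black marking, starting from Elko:
Elko gray
  Napa gray
  Napa black
Elko black
Lodi gray
  Lodi→Napa: Napa black — skip
  Brent gray
    Brent→Napa: Napa black — skip
  Brent black
Lodi black
Fargo gray
  Fargo→Lodi: Lodi black — skip
Fargo black
Mesa gray
  Mesa→Napa: Napa black — skip
  Kent gray
    Kent→Elko: Elko black — skip
  Kent black
  Clio gray
    Clio→Brent: Brent black — skip
  Clio black
Mesa black
Galt gray
  Galt→Fargo: Fargo black — skip
  Galt→Mesa: Mesa black — skip
  Galt→Elko: Elko black — skip
  Galt→Clio: Clio black — skip
  Hilo gray
    Hilo→Lodi: Lodi black — skip
    Hilo→Fargo: Fargo black — skip
    Hilo→Mesa: Mesa black — skip
    Hilo→Napa: Napa black — skip
    Hilo→Brent: Brent black — skip
  Hilo black
  Galt→Napa: Napa black — skip
  Galt→Brent: Brent black — skip
Galt black
Every edge goes to a white or black vertex — no back edge, so the graph is acyclic.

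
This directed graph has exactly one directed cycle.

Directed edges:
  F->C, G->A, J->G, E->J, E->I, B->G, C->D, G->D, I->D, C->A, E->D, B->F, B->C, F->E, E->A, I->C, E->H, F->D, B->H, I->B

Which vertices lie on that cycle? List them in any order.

DFS with gray/black marking from E:
E gray
  D gray
  D black
  H gray
  H black
  J gray
    G gray
      A gray
      A black
      G→D: D black — skip
    G black
  J black
  I gray
    C gray
      C→D: D black — skip
      C→A: A black — skip
    C black
    B gray
      B→C: C black — skip
      F gray
        F→D: D black — skip
        F→C: C black — skip
        F→E: E is gray → back edge
Back edge closes the cycle E → I → B → F → E; its vertices are {B, E, F, I}.

B, E, F, I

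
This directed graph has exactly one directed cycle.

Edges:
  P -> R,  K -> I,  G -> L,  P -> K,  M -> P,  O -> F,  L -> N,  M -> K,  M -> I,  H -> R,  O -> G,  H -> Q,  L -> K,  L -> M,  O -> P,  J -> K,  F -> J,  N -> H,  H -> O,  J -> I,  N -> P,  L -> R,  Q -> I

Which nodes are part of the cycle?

G, H, L, N, O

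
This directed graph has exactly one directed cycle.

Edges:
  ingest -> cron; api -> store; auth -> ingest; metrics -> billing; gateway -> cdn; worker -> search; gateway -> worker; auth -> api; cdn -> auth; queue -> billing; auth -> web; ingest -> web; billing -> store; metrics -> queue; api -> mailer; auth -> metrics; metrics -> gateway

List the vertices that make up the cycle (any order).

DFS with gray/black marking from auth:
auth gray
  ingest gray
    web gray
    web black
    cron gray
    cron black
  ingest black
  metrics gray
    queue gray
      billing gray
        store gray
        store black
      billing black
    queue black
    gateway gray
      worker gray
        search gray
        search black
      worker black
      cdn gray
        cdn→auth: auth is gray → back edge
Back edge closes the cycle auth → metrics → gateway → cdn → auth; its vertices are {cdn, auth, gateway, metrics}.

cdn, auth, gateway, metrics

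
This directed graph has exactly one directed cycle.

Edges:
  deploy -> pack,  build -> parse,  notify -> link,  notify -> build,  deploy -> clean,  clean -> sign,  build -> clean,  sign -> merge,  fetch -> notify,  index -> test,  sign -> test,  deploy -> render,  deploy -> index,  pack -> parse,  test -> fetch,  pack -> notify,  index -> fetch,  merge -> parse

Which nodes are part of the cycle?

DFS with gray/black marking from clean:
clean gray
  sign gray
    test gray
      fetch gray
        notify gray
          link gray
          link black
          build gray
            parse gray
            parse black
            build→clean: clean is gray → back edge
Back edge closes the cycle clean → sign → test → fetch → notify → build → clean; its vertices are {sign, test, build, clean, fetch, notify}.

sign, test, build, clean, fetch, notify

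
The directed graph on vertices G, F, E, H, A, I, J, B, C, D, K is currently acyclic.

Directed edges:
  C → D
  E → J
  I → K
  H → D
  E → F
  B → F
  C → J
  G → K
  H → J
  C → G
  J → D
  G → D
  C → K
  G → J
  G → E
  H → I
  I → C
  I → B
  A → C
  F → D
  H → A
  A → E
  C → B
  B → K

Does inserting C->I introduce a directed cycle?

Adding C→I creates a cycle iff I can already reach C.
Path from I: I → C.
So I → … → C → I is a cycle.

Yes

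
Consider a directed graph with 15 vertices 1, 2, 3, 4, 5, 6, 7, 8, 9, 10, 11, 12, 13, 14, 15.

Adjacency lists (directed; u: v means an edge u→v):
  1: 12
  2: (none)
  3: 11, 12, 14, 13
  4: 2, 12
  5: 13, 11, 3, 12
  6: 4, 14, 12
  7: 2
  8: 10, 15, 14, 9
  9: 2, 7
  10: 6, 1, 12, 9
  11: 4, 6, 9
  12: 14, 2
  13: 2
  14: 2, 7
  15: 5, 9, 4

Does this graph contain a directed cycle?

No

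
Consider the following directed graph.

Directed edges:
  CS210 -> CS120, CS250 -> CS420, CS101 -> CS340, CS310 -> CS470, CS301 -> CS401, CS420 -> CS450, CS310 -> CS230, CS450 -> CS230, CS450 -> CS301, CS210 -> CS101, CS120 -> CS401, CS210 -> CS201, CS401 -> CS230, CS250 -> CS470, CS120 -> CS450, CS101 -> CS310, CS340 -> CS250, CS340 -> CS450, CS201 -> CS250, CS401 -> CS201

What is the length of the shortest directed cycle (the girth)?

For each vertex v, BFS finds the shortest path from v back to v.
The shortest such closed walk is CS201 → CS250 → CS420 → CS450 → CS301 → CS401 → CS201, length 6.

6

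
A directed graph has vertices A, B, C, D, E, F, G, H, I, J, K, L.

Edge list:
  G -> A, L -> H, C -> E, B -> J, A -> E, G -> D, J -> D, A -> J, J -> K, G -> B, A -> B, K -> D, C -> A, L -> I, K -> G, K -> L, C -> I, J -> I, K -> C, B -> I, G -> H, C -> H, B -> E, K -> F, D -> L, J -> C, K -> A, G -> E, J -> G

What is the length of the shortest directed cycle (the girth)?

3

For each vertex v, BFS finds the shortest path from v back to v.
The shortest such closed walk is K → A → J → K, length 3.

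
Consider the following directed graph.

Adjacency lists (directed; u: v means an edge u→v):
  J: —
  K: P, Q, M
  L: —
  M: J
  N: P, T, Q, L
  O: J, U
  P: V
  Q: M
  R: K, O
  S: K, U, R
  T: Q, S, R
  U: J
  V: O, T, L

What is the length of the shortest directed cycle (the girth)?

For each vertex v, BFS finds the shortest path from v back to v.
The shortest such closed walk is T → S → K → P → V → T, length 5.

5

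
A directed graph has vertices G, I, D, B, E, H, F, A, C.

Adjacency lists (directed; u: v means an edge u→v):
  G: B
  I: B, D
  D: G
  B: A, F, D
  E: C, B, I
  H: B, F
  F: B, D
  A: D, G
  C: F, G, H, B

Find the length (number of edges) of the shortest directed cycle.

For each vertex v, BFS finds the shortest path from v back to v.
The shortest such closed walk is B → F → B, length 2.

2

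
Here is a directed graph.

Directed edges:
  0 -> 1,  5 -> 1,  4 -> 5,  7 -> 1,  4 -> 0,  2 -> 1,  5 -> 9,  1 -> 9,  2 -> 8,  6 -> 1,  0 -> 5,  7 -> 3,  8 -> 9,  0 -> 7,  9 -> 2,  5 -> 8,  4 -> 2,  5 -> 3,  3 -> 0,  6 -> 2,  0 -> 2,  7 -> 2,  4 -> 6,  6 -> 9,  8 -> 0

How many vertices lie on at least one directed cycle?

A vertex is on a directed cycle iff it belongs to a strongly connected component of size ≥ 2 (or has a self-loop).
The vertices on cycles are {0, 1, 2, 3, 5, 7, 8, 9} — 8 in total.

8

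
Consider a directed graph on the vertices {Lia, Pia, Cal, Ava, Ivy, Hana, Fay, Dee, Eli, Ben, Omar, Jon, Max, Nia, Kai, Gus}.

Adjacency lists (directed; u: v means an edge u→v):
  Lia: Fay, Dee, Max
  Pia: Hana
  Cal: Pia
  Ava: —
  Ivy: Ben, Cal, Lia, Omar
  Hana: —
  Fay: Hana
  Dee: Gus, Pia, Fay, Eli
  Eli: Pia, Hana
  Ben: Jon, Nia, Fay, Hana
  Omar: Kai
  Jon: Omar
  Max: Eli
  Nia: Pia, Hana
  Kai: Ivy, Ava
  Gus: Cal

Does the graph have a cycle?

Yes

DFS with white/gray/black marking, starting from Pia:
Pia gray
  Hana gray
  Hana black
Pia black
Lia gray
  Fay gray
    Fay→Hana: Hana black — skip
  Fay black
  Dee gray
    Gus gray
      Cal gray
        Cal→Pia: Pia black — skip
      Cal black
    Gus black
    Dee→Pia: Pia black — skip
    Dee→Fay: Fay black — skip
    Eli gray
      Eli→Pia: Pia black — skip
      Eli→Hana: Hana black — skip
    Eli black
  Dee black
  Max gray
    Max→Eli: Eli black — skip
  Max black
Lia black
Ava gray
Ava black
Ivy gray
  Ben gray
    Jon gray
      Omar gray
        Kai gray
          Kai→Ivy: Ivy is gray → back edge
Back edge found, so a cycle exists: Ivy → Ben → Jon → Omar → Kai → Ivy.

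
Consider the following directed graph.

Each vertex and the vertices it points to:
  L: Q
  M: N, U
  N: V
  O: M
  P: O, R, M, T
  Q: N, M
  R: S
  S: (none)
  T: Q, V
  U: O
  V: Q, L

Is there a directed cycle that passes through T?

T lies on a cycle iff there is a path from T back to itself.
Exploring from T, it never reaches itself; equivalently, its strongly connected component is a singleton.

No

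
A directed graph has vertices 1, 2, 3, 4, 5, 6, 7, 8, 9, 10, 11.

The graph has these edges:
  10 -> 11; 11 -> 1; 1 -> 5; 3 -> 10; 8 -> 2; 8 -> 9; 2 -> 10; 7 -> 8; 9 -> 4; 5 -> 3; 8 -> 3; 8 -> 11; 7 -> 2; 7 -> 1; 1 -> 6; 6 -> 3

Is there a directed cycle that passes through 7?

No

7 lies on a cycle iff there is a path from 7 back to itself.
Exploring from 7, it never reaches itself; equivalently, its strongly connected component is a singleton.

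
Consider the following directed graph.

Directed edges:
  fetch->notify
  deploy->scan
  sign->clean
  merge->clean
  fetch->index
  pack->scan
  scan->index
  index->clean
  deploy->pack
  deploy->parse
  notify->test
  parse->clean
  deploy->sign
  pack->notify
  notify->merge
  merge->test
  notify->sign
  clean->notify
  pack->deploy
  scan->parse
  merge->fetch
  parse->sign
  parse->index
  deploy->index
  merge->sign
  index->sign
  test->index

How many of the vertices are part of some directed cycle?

9

A vertex is on a directed cycle iff it belongs to a strongly connected component of size ≥ 2 (or has a self-loop).
The vertices on cycles are {pack, sign, test, clean, fetch, index, merge, deploy, notify} — 9 in total.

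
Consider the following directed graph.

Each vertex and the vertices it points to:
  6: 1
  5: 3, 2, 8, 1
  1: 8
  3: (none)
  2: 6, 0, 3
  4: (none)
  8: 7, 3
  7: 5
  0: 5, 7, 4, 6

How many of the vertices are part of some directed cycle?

A vertex is on a directed cycle iff it belongs to a strongly connected component of size ≥ 2 (or has a self-loop).
The vertices on cycles are {0, 1, 2, 5, 6, 7, 8} — 7 in total.

7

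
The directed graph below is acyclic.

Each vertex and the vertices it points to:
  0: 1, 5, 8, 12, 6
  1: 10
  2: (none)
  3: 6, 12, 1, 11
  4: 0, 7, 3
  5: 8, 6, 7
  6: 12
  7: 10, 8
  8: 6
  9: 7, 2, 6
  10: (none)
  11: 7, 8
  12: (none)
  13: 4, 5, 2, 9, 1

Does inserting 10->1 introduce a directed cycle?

Yes

Adding 10→1 creates a cycle iff 1 can already reach 10.
Path from 1: 1 → 10.
So 1 → … → 10 → 1 is a cycle.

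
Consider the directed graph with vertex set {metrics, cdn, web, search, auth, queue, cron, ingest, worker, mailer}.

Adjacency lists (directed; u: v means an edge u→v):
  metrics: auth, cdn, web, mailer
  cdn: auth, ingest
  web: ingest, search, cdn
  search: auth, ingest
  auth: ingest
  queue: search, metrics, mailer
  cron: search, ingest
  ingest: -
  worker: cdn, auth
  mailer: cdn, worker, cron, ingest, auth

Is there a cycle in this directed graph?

No

DFS with white/gray/black marking, starting from mailer:
mailer gray
  cdn gray
    auth gray
      ingest gray
      ingest black
    auth black
    cdn→ingest: ingest black — skip
  cdn black
  worker gray
    worker→cdn: cdn black — skip
    worker→auth: auth black — skip
  worker black
  cron gray
    search gray
      search→auth: auth black — skip
      search→ingest: ingest black — skip
    search black
    cron→ingest: ingest black — skip
  cron black
  mailer→ingest: ingest black — skip
  mailer→auth: auth black — skip
mailer black
metrics gray
  metrics→auth: auth black — skip
  metrics→cdn: cdn black — skip
  web gray
    web→ingest: ingest black — skip
    web→search: search black — skip
    web→cdn: cdn black — skip
  web black
  metrics→mailer: mailer black — skip
metrics black
queue gray
  queue→search: search black — skip
  queue→metrics: metrics black — skip
  queue→mailer: mailer black — skip
queue black
Every edge goes to a white or black vertex — no back edge, so the graph is acyclic.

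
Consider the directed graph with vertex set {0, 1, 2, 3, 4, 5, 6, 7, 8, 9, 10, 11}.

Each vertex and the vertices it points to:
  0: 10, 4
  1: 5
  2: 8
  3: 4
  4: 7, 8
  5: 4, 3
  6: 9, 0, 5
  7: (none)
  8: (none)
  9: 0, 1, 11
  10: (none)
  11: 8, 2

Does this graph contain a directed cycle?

No

DFS with white/gray/black marking, starting from 4:
4 gray
  7 gray
  7 black
  8 gray
  8 black
4 black
0 gray
  10 gray
  10 black
  0→4: 4 black — skip
0 black
1 gray
  5 gray
    5→4: 4 black — skip
    3 gray
      3→4: 4 black — skip
    3 black
  5 black
1 black
2 gray
  2→8: 8 black — skip
2 black
6 gray
  9 gray
    9→0: 0 black — skip
    9→1: 1 black — skip
    11 gray
      11→8: 8 black — skip
      11→2: 2 black — skip
    11 black
  9 black
  6→0: 0 black — skip
  6→5: 5 black — skip
6 black
Every edge goes to a white or black vertex — no back edge, so the graph is acyclic.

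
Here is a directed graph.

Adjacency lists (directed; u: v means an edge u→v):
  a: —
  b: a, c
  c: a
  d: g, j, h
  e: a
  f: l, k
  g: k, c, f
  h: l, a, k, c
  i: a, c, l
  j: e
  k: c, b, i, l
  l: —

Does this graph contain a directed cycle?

No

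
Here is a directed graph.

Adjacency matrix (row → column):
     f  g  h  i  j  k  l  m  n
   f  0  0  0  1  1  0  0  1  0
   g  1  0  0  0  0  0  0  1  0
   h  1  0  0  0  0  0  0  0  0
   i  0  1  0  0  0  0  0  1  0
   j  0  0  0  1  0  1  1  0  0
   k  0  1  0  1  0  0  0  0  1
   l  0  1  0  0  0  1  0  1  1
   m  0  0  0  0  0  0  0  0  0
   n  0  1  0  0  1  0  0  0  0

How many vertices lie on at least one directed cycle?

7

A vertex is on a directed cycle iff it belongs to a strongly connected component of size ≥ 2 (or has a self-loop).
The vertices on cycles are {f, g, i, j, k, l, n} — 7 in total.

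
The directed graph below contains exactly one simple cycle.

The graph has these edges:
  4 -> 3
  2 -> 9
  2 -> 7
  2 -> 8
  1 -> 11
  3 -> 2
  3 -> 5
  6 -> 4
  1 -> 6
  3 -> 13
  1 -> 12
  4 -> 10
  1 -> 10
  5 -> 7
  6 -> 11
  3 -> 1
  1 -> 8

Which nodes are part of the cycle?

DFS with gray/black marking from 3:
3 gray
  5 gray
    7 gray
    7 black
  5 black
  2 gray
    2→7: 7 black — skip
    8 gray
    8 black
    9 gray
    9 black
  2 black
  1 gray
    6 gray
      11 gray
      11 black
      4 gray
        10 gray
        10 black
        4→3: 3 is gray → back edge
Back edge closes the cycle 3 → 1 → 6 → 4 → 3; its vertices are {1, 3, 4, 6}.

1, 3, 4, 6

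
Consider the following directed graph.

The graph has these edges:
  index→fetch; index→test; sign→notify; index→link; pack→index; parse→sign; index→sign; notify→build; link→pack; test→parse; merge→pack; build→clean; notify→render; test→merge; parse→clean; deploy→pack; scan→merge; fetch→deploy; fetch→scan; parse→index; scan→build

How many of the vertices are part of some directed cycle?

A vertex is on a directed cycle iff it belongs to a strongly connected component of size ≥ 2 (or has a self-loop).
The vertices on cycles are {link, pack, scan, test, fetch, index, merge, parse, deploy} — 9 in total.

9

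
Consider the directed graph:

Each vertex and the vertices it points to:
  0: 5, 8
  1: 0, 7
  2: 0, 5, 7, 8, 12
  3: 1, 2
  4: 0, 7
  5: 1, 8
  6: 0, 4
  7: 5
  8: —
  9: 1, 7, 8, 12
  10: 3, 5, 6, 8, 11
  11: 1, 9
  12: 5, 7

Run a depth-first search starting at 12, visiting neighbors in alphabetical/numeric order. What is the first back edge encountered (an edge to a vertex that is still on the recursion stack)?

0→5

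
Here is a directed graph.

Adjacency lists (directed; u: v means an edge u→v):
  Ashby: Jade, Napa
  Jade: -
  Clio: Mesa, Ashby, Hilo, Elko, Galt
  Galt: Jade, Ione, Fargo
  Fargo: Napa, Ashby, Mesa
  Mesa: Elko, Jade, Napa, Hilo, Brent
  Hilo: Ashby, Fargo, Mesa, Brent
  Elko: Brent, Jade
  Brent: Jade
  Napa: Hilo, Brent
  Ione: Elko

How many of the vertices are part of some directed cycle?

A vertex is on a directed cycle iff it belongs to a strongly connected component of size ≥ 2 (or has a self-loop).
The vertices on cycles are {Hilo, Mesa, Napa, Ashby, Fargo} — 5 in total.

5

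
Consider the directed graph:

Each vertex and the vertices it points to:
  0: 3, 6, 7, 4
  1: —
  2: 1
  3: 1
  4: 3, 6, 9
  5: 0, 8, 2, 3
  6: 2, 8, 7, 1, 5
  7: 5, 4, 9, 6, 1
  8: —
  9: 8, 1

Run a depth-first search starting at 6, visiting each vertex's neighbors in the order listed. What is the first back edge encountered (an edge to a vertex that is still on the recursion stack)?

0->6

DFS from 6 (visiting each vertex's neighbors in the order listed); mark gray on enter, black on exit:
6 gray
  2 gray
    1 gray
    1 black
  2 black
  8 gray
  8 black
  7 gray
    5 gray
      0 gray
        3 gray
          3→1: 1 black — skip
        3 black
        0→6: 6 is gray → back edge
First back edge: 0 → 6.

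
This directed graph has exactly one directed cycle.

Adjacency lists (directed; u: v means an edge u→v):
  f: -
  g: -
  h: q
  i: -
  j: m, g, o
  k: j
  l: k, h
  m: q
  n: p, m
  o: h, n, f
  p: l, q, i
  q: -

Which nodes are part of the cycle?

j, k, l, n, o, p

DFS with gray/black marking from j:
j gray
  m gray
    q gray
    q black
  m black
  g gray
  g black
  o gray
    h gray
      h→q: q black — skip
    h black
    n gray
      p gray
        l gray
          k gray
            k→j: j is gray → back edge
Back edge closes the cycle j → o → n → p → l → k → j; its vertices are {j, k, l, n, o, p}.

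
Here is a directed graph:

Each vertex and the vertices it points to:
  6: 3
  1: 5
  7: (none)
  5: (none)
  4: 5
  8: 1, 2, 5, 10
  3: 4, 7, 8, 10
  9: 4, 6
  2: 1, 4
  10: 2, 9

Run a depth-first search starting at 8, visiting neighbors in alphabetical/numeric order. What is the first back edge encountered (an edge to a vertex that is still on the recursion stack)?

3→8

DFS from 8 (visiting neighbors in alphabetical/numeric order); mark gray on enter, black on exit:
8 gray
  1 gray
    5 gray
    5 black
  1 black
  2 gray
    2→1: 1 black — skip
    4 gray
      4→5: 5 black — skip
    4 black
  2 black
  8→5: 5 black — skip
  10 gray
    10→2: 2 black — skip
    9 gray
      9→4: 4 black — skip
      6 gray
        3 gray
          3→4: 4 black — skip
          7 gray
          7 black
          3→8: 8 is gray → back edge
First back edge: 3 → 8.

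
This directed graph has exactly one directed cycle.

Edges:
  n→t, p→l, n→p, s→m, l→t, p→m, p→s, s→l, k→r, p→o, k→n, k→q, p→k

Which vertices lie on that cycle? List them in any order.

k, n, p

DFS with gray/black marking from k:
k gray
  r gray
  r black
  n gray
    p gray
      l gray
        t gray
        t black
      l black
      p→k: k is gray → back edge
Back edge closes the cycle k → n → p → k; its vertices are {k, n, p}.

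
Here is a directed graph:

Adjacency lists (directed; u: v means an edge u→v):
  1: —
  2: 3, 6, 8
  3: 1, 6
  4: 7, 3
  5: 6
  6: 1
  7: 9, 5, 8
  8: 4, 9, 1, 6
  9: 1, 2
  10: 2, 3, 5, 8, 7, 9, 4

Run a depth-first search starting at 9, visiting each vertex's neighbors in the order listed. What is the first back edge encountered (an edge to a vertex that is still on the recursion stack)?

7→9

DFS from 9 (visiting each vertex's neighbors in the order listed); mark gray on enter, black on exit:
9 gray
  1 gray
  1 black
  2 gray
    3 gray
      3→1: 1 black — skip
      6 gray
        6→1: 1 black — skip
      6 black
    3 black
    2→6: 6 black — skip
    8 gray
      4 gray
        7 gray
          7→9: 9 is gray → back edge
First back edge: 7 → 9.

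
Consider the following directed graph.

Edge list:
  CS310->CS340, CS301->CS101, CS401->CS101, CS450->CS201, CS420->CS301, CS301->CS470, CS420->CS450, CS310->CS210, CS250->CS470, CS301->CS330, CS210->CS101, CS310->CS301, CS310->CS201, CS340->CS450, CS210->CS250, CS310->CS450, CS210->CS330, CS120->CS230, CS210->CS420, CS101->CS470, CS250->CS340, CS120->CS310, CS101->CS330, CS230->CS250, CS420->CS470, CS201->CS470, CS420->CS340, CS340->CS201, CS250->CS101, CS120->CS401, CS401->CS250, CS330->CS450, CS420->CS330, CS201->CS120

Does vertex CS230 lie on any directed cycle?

Yes

CS230 is on a cycle iff CS230 can reach itself via ≥1 edge.
CS230 → CS250 → CS340 → CS201 → CS120 → CS230 — yes.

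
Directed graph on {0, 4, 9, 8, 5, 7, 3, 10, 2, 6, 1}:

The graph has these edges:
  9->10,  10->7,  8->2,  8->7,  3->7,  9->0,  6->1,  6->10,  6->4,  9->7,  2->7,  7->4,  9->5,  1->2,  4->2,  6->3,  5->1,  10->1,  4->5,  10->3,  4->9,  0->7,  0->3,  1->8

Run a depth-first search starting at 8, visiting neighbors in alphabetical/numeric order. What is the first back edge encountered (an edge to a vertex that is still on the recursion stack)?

4→2

DFS from 8 (visiting neighbors in alphabetical/numeric order); mark gray on enter, black on exit:
8 gray
  2 gray
    7 gray
      4 gray
        4→2: 2 is gray → back edge
First back edge: 4 → 2.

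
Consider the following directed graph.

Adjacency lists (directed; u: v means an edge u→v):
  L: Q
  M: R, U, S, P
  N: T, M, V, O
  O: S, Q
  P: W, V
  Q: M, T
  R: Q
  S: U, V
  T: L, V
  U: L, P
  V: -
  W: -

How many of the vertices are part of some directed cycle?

A vertex is on a directed cycle iff it belongs to a strongly connected component of size ≥ 2 (or has a self-loop).
The vertices on cycles are {L, M, Q, R, S, T, U} — 7 in total.

7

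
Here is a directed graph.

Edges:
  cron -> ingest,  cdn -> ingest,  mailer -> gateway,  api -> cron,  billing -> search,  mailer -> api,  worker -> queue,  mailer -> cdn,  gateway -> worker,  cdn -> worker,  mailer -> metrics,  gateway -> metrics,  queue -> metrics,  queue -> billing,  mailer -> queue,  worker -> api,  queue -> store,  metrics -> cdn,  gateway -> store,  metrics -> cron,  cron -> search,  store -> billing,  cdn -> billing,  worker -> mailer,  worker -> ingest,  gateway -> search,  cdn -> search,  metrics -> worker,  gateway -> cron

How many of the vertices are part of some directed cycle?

6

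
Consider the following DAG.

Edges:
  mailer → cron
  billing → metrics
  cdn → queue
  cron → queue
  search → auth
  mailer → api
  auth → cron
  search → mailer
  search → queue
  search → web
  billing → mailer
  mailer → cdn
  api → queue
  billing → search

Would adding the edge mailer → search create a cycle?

Yes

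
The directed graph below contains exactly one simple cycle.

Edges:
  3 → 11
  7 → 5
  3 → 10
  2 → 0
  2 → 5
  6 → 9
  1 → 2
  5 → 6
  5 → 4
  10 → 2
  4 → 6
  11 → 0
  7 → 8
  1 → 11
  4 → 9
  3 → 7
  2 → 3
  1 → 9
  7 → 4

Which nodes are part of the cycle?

2, 3, 10

DFS with gray/black marking from 2:
2 gray
  0 gray
  0 black
  5 gray
    4 gray
      9 gray
      9 black
      6 gray
        6→9: 9 black — skip
      6 black
    4 black
    5→6: 6 black — skip
  5 black
  3 gray
    10 gray
      10→2: 2 is gray → back edge
Back edge closes the cycle 2 → 3 → 10 → 2; its vertices are {2, 3, 10}.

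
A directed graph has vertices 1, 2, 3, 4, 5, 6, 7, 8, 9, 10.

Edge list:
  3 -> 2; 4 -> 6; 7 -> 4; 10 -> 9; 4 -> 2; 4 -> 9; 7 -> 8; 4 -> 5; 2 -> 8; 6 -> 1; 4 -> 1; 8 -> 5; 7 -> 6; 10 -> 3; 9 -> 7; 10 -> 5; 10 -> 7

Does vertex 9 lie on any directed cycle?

Yes

9 is on a cycle iff 9 can reach itself via ≥1 edge.
9 → 7 → 4 → 9 — yes.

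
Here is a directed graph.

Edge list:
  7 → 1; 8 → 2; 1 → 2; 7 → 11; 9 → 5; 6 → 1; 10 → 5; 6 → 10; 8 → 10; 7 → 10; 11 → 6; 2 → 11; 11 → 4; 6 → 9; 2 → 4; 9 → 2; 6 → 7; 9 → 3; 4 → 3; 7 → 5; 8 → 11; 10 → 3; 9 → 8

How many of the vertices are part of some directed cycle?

A vertex is on a directed cycle iff it belongs to a strongly connected component of size ≥ 2 (or has a self-loop).
The vertices on cycles are {1, 2, 6, 7, 8, 9, 11} — 7 in total.

7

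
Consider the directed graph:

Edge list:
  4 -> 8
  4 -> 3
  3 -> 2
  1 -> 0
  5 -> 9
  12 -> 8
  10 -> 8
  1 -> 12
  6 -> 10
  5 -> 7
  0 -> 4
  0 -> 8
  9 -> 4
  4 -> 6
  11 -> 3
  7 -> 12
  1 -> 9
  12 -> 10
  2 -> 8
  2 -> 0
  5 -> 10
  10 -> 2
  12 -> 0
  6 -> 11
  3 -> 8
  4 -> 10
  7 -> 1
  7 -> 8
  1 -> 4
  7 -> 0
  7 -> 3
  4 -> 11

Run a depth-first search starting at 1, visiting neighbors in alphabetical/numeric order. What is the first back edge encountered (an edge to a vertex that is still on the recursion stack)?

2→0

DFS from 1 (visiting neighbors in alphabetical/numeric order); mark gray on enter, black on exit:
1 gray
  0 gray
    4 gray
      3 gray
        2 gray
          2→0: 0 is gray → back edge
First back edge: 2 → 0.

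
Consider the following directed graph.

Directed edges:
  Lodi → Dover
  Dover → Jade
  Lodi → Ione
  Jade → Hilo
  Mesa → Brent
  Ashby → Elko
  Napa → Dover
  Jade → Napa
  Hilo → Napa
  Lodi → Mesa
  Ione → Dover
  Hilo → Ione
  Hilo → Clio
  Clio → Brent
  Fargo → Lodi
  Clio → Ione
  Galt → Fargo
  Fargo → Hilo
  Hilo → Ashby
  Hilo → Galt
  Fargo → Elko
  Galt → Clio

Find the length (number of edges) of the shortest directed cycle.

3

For each vertex v, BFS finds the shortest path from v back to v.
The shortest such closed walk is Fargo → Hilo → Galt → Fargo, length 3.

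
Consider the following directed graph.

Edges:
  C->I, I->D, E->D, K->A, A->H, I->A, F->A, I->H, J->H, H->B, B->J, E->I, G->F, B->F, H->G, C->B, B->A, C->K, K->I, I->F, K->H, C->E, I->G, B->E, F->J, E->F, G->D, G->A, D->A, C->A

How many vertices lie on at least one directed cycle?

9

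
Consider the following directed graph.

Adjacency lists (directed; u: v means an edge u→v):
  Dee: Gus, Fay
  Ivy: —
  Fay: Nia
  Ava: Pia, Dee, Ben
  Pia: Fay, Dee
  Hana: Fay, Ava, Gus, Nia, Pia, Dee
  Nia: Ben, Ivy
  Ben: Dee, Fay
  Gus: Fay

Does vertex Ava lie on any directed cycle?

No

Ava lies on a cycle iff there is a path from Ava back to itself.
Exploring from Ava, it never reaches itself; equivalently, its strongly connected component is a singleton.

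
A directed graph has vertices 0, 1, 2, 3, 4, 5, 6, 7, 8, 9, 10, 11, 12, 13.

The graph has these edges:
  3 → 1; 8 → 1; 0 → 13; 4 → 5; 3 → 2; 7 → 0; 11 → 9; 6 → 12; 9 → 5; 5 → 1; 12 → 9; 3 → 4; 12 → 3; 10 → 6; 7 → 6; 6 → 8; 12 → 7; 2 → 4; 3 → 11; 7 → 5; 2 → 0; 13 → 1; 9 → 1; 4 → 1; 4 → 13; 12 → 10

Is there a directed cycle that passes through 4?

4 lies on a cycle iff there is a path from 4 back to itself.
Exploring from 4, it never reaches itself; equivalently, its strongly connected component is a singleton.

No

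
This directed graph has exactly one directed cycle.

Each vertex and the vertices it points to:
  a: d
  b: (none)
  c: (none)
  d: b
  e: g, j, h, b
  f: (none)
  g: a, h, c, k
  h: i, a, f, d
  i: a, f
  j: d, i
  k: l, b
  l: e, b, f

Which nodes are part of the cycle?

e, g, k, l

DFS with gray/black marking from e:
e gray
  g gray
    a gray
      d gray
        b gray
        b black
      d black
    a black
    h gray
      i gray
        i→a: a black — skip
        f gray
        f black
      i black
      h→a: a black — skip
      h→f: f black — skip
      h→d: d black — skip
    h black
    c gray
    c black
    k gray
      l gray
        l→e: e is gray → back edge
Back edge closes the cycle e → g → k → l → e; its vertices are {e, g, k, l}.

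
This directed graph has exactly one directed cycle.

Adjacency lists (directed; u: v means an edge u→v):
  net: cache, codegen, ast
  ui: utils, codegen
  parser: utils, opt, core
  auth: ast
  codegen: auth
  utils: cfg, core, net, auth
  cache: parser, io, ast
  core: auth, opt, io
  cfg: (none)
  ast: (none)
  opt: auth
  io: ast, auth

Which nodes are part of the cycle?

net, cache, utils, parser

DFS with gray/black marking from utils:
utils gray
  cfg gray
  cfg black
  core gray
    auth gray
      ast gray
      ast black
    auth black
    opt gray
      opt→auth: auth black — skip
    opt black
    io gray
      io→ast: ast black — skip
      io→auth: auth black — skip
    io black
  core black
  net gray
    cache gray
      parser gray
        parser→utils: utils is gray → back edge
Back edge closes the cycle utils → net → cache → parser → utils; its vertices are {net, cache, utils, parser}.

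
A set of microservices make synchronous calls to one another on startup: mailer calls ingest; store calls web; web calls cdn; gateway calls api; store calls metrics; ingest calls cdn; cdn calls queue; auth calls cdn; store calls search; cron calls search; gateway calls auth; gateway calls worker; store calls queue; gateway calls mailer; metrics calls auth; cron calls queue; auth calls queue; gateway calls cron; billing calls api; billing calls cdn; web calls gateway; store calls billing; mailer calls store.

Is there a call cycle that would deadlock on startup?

Yes

DFS with white/gray/black marking, starting from mailer:
mailer gray
  ingest gray
    cdn gray
      queue gray
      queue black
    cdn black
  ingest black
  store gray
    billing gray
      billing→cdn: cdn black — skip
      api gray
      api black
    billing black
    search gray
    search black
    metrics gray
      auth gray
        auth→cdn: cdn black — skip
        auth→queue: queue black — skip
      auth black
    metrics black
    web gray
      gateway gray
        gateway→auth: auth black — skip
        gateway→mailer: mailer is gray → back edge
Back edge found, so a cycle exists: mailer → store → web → gateway → mailer.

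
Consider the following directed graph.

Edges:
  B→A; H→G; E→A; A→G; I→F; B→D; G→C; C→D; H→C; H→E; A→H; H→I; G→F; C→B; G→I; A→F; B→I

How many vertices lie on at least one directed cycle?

6

A vertex is on a directed cycle iff it belongs to a strongly connected component of size ≥ 2 (or has a self-loop).
The vertices on cycles are {A, B, C, E, G, H} — 6 in total.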